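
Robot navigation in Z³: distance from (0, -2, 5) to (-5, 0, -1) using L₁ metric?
13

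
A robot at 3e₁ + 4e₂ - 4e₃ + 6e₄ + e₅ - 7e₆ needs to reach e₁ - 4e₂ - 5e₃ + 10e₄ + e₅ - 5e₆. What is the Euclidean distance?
9.43398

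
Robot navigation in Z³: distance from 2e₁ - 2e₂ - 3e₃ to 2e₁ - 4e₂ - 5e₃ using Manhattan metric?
4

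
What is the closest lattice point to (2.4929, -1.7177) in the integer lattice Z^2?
(2, -2)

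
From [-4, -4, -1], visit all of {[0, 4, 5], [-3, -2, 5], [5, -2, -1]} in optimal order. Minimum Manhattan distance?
34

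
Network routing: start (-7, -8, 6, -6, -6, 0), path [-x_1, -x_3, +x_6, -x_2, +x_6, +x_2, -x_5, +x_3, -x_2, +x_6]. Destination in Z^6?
(-8, -9, 6, -6, -7, 3)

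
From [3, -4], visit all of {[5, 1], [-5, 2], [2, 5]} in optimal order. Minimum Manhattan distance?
24
(one optimal route: (3, -4) → (5, 1) → (2, 5) → (-5, 2))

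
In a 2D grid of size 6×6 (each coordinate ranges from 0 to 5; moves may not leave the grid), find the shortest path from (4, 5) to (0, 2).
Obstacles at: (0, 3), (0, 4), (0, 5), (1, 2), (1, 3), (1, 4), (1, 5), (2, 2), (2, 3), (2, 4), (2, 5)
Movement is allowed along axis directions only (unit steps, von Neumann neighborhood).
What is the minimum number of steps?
9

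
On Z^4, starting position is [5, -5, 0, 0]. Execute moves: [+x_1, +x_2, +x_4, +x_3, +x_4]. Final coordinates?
(6, -4, 1, 2)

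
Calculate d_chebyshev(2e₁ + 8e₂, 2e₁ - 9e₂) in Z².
17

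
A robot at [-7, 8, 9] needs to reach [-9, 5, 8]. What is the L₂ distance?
3.74166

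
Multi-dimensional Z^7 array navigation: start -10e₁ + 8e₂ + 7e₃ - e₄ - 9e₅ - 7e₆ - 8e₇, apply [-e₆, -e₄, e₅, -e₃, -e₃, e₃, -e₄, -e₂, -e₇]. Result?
(-10, 7, 6, -3, -8, -8, -9)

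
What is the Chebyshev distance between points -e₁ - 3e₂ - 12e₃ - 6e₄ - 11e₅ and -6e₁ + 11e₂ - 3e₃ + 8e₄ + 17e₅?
28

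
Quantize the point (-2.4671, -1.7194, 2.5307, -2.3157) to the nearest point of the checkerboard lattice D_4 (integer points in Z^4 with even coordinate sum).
(-2, -2, 2, -2)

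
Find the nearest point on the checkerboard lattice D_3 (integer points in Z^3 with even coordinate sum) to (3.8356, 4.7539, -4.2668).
(4, 5, -5)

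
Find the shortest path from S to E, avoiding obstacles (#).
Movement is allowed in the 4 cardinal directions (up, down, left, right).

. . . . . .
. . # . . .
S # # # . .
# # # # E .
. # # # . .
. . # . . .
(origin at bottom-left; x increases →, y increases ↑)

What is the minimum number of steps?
9
(one shortest path: (0, 3) → (0, 4) → (1, 4) → (1, 5) → (2, 5) → (3, 5) → (4, 5) → (4, 4) → (4, 3) → (4, 2))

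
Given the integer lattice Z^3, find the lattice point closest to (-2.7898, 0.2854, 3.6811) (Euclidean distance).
(-3, 0, 4)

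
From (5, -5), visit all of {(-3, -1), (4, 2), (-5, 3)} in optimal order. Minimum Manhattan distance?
24
(one optimal route: (5, -5) → (4, 2) → (-3, -1) → (-5, 3))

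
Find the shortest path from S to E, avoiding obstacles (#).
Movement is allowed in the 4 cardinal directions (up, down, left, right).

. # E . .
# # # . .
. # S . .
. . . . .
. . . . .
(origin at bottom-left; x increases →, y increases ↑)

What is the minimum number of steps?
4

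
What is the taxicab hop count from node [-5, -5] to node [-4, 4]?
10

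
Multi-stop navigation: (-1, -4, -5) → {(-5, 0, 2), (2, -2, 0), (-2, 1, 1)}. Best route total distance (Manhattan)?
23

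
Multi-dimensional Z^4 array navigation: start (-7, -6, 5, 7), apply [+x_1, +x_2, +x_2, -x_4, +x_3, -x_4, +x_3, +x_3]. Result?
(-6, -4, 8, 5)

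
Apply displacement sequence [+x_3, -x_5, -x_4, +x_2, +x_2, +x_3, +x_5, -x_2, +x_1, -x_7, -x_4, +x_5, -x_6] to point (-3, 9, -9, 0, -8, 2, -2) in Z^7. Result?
(-2, 10, -7, -2, -7, 1, -3)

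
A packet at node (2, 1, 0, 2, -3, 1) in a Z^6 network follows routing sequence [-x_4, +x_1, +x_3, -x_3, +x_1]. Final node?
(4, 1, 0, 1, -3, 1)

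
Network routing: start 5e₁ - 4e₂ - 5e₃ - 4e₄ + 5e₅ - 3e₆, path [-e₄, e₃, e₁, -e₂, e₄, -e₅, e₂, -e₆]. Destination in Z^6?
(6, -4, -4, -4, 4, -4)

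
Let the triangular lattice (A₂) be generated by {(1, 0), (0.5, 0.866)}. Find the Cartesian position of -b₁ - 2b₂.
(-2, -1.732)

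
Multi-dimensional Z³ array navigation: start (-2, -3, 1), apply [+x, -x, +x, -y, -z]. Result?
(-1, -4, 0)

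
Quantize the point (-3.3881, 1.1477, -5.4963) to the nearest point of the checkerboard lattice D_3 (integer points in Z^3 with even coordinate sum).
(-3, 1, -6)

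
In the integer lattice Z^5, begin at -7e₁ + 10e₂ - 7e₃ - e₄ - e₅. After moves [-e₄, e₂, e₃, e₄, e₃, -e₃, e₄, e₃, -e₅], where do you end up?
(-7, 11, -5, 0, -2)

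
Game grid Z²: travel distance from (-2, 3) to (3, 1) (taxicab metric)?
7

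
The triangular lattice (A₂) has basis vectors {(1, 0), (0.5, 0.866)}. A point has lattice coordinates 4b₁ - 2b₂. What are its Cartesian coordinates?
(3, -1.732)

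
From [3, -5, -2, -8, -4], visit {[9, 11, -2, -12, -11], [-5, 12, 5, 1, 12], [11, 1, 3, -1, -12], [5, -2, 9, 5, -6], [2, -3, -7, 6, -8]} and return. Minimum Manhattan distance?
216
(one optimal route: (3, -5, -2, -8, -4) → (9, 11, -2, -12, -11) → (11, 1, 3, -1, -12) → (-5, 12, 5, 1, 12) → (5, -2, 9, 5, -6) → (2, -3, -7, 6, -8) → (3, -5, -2, -8, -4))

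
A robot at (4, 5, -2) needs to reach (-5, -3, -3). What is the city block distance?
18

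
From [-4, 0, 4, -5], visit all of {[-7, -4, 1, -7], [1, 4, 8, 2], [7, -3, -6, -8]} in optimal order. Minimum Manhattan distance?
72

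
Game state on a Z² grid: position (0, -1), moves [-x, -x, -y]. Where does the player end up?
(-2, -2)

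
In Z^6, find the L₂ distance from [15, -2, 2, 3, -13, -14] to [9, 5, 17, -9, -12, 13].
34.4093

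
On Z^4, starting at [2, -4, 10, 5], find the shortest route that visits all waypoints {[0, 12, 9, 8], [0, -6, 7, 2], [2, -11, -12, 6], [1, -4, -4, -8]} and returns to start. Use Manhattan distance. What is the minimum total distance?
132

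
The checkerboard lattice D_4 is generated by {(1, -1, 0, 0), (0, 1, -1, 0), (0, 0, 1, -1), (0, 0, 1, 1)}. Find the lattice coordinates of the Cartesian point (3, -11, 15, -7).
3b₁ - 8b₂ + 7b₃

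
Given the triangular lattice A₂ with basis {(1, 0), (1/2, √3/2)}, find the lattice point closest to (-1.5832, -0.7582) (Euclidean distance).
(-1.5, -0.866)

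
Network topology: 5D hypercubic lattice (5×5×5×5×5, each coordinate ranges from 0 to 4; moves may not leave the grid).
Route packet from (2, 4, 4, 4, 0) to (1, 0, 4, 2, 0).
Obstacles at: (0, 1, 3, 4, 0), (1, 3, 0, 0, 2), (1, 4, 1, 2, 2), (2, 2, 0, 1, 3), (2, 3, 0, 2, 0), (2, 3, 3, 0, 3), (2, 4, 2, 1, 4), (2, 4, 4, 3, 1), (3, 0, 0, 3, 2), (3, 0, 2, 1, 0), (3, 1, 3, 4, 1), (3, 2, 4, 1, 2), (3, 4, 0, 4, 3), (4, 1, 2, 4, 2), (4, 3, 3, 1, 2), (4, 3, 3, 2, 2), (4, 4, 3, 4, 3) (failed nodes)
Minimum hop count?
7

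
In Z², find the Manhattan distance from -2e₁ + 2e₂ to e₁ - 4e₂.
9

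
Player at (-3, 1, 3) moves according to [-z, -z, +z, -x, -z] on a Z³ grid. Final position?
(-4, 1, 1)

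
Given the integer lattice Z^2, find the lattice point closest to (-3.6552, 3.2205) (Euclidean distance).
(-4, 3)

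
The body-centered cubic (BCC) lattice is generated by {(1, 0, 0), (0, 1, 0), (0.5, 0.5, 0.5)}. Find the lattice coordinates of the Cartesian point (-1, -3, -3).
2b₁ - 6b₃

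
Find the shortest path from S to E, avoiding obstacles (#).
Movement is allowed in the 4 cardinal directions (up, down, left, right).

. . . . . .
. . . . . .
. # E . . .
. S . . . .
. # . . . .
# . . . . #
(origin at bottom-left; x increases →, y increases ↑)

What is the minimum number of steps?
2
(one shortest path: (1, 2) → (2, 2) → (2, 3))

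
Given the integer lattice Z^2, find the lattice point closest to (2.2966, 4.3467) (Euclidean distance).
(2, 4)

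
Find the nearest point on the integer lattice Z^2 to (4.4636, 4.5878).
(4, 5)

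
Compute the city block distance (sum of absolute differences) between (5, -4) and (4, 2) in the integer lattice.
7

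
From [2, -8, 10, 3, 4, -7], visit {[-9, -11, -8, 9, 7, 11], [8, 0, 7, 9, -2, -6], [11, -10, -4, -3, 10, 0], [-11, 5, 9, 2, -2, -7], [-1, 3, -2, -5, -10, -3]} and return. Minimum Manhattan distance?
268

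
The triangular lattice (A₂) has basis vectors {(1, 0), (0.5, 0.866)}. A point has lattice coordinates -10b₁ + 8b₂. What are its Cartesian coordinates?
(-6, 6.928)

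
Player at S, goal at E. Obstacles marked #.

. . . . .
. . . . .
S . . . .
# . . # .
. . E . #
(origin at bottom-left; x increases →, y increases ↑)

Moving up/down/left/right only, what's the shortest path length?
4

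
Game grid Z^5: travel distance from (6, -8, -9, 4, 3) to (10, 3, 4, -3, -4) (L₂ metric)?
20.0998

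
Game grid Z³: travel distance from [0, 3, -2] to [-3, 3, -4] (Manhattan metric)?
5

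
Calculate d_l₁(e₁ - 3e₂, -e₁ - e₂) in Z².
4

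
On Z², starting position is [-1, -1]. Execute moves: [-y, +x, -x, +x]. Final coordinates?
(0, -2)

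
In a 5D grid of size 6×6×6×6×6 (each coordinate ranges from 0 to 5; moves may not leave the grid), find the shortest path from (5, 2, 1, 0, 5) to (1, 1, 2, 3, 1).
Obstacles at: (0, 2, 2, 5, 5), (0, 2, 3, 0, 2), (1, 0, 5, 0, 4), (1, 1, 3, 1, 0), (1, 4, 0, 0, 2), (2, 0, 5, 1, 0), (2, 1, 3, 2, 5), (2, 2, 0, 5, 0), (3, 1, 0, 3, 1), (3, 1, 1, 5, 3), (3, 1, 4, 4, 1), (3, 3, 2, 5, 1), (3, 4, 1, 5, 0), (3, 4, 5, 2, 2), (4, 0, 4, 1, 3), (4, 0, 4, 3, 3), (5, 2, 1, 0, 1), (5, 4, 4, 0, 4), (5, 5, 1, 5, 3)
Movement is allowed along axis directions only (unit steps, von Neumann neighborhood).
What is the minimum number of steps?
13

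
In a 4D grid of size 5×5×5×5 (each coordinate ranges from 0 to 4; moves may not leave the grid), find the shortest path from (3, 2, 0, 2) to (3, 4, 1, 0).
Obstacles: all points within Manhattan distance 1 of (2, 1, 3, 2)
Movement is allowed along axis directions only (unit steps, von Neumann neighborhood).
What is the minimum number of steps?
5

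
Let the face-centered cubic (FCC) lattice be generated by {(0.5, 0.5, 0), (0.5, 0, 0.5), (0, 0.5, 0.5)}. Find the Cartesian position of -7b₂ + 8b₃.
(-3.5, 4, 0.5)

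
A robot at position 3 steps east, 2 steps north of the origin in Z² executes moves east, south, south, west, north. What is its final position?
(3, 1)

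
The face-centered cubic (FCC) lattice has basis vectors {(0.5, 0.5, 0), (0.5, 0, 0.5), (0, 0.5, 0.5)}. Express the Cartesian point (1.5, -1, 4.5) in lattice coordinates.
-4b₁ + 7b₂ + 2b₃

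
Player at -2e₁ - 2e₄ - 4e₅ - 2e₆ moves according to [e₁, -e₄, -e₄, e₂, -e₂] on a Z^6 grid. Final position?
(-1, 0, 0, -4, -4, -2)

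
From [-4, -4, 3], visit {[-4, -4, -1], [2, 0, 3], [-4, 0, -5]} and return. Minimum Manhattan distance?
36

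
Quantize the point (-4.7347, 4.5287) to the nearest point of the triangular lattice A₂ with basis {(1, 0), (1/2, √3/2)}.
(-4.5, 4.33)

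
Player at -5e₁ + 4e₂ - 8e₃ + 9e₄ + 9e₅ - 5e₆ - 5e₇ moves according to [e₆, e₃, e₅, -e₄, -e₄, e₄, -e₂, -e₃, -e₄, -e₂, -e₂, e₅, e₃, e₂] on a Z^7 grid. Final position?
(-5, 2, -7, 7, 11, -4, -5)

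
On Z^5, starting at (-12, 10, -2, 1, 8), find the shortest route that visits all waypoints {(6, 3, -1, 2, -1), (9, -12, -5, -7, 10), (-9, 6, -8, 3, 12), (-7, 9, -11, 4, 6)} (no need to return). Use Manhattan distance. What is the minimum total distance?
114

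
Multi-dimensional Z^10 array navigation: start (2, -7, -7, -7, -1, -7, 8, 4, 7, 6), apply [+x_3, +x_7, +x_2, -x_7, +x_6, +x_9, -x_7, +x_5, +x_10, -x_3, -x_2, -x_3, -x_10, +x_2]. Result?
(2, -6, -8, -7, 0, -6, 7, 4, 8, 6)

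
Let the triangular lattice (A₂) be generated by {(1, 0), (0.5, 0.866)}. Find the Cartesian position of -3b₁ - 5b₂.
(-5.5, -4.33)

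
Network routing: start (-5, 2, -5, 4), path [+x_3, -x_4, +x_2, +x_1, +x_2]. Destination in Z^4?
(-4, 4, -4, 3)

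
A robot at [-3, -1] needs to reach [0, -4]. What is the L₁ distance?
6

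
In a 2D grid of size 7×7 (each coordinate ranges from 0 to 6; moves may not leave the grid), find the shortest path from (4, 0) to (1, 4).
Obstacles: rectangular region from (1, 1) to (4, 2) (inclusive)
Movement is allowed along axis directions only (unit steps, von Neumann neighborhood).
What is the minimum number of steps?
9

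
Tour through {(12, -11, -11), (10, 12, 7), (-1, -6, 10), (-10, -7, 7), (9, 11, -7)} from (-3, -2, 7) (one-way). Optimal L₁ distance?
102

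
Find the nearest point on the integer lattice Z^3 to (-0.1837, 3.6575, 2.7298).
(0, 4, 3)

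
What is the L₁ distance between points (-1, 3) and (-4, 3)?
3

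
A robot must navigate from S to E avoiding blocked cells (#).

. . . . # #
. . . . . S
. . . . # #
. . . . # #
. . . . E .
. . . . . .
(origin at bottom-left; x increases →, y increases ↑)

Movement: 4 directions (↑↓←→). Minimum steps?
6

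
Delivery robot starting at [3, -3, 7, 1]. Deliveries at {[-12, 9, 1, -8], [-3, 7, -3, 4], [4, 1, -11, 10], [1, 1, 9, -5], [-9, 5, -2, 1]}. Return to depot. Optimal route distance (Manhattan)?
136
(one optimal route: (3, -3, 7, 1) → (4, 1, -11, 10) → (-3, 7, -3, 4) → (-9, 5, -2, 1) → (-12, 9, 1, -8) → (1, 1, 9, -5) → (3, -3, 7, 1))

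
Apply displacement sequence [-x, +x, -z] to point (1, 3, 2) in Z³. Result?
(1, 3, 1)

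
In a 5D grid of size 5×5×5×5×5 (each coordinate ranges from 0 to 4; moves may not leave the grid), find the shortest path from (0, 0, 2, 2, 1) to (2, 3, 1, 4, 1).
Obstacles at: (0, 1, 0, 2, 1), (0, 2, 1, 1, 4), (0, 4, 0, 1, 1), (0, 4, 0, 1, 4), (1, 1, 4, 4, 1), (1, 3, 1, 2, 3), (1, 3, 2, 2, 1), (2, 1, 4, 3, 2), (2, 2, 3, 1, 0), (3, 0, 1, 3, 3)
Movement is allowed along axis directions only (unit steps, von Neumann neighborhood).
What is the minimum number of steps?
8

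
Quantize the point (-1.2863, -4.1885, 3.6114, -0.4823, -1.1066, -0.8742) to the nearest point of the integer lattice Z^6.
(-1, -4, 4, 0, -1, -1)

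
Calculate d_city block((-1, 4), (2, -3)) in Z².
10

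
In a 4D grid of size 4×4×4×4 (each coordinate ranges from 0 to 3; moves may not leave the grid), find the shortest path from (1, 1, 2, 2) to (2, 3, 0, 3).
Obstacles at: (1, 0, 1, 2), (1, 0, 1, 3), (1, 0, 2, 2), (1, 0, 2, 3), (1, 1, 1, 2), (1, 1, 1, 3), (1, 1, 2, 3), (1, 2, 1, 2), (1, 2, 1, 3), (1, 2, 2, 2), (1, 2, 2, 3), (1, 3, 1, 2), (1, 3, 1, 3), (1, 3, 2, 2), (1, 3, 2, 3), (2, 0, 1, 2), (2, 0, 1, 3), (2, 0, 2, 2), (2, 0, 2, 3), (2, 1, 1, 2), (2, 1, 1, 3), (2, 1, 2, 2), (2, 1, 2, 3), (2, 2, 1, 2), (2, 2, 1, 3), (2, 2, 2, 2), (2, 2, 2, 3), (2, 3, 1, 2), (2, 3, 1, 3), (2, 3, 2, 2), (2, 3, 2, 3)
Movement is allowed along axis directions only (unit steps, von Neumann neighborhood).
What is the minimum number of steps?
8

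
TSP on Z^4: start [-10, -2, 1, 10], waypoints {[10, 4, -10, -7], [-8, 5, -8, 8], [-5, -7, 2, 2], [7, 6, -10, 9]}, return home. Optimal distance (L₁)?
126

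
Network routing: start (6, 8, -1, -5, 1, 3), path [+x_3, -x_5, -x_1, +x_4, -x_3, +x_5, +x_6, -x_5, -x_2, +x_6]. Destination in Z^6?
(5, 7, -1, -4, 0, 5)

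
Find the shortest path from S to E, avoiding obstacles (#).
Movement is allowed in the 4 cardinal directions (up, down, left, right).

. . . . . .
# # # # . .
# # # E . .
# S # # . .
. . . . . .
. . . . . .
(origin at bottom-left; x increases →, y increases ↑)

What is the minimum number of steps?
7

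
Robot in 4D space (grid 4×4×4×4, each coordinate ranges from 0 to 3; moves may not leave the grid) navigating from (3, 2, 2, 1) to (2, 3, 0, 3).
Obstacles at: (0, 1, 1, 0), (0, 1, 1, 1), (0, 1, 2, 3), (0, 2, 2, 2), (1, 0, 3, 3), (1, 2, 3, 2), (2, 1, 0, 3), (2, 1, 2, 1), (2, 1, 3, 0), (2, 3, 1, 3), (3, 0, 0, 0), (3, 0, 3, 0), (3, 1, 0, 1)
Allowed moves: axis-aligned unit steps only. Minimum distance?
6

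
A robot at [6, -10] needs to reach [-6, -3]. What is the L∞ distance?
12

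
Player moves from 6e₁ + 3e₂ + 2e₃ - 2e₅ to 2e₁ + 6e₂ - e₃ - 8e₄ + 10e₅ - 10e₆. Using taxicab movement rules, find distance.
40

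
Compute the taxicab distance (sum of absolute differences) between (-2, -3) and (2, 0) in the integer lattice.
7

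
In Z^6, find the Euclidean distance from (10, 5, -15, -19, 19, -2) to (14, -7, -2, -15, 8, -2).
21.587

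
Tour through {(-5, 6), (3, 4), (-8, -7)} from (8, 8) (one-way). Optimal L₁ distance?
35
(one optimal route: (8, 8) → (3, 4) → (-5, 6) → (-8, -7))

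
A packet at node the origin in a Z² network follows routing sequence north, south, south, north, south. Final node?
(0, -1)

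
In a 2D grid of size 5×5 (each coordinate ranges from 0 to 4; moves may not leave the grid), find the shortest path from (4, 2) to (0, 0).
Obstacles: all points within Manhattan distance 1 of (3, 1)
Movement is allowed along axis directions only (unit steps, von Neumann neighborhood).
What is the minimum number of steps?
8
(one shortest path: (4, 2) → (4, 3) → (3, 3) → (2, 3) → (1, 3) → (0, 3) → (0, 2) → (0, 1) → (0, 0))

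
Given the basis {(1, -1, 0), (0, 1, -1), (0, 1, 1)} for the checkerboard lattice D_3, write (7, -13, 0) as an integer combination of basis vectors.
7b₁ - 3b₂ - 3b₃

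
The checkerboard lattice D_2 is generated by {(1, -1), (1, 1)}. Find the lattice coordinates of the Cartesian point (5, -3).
4b₁ + b₂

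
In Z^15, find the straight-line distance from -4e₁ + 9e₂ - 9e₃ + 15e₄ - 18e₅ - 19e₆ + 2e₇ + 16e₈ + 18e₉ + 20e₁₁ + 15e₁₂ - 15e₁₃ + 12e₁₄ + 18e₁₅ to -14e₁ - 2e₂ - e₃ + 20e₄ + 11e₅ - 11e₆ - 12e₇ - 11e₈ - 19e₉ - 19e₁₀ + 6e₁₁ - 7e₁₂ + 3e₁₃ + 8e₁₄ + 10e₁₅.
70.3847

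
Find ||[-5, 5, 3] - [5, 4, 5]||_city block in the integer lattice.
13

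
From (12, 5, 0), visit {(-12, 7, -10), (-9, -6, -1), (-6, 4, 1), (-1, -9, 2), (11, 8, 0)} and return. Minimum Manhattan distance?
114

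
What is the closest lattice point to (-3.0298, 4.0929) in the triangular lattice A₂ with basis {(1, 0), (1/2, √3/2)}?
(-3.5, 4.33)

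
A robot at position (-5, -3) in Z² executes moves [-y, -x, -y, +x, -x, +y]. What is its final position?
(-6, -4)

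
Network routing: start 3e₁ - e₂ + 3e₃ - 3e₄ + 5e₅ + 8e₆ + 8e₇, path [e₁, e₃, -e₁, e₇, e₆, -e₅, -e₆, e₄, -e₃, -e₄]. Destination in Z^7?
(3, -1, 3, -3, 4, 8, 9)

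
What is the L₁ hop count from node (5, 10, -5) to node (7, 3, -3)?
11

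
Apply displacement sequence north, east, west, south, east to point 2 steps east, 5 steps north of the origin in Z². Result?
(3, 5)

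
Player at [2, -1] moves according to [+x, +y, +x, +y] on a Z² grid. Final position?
(4, 1)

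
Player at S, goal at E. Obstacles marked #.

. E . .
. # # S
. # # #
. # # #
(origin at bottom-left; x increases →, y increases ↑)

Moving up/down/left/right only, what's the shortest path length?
3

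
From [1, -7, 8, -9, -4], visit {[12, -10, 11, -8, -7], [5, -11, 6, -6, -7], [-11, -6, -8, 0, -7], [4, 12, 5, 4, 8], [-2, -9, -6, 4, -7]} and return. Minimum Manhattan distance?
198
(one optimal route: (1, -7, 8, -9, -4) → (12, -10, 11, -8, -7) → (5, -11, 6, -6, -7) → (-11, -6, -8, 0, -7) → (-2, -9, -6, 4, -7) → (4, 12, 5, 4, 8) → (1, -7, 8, -9, -4))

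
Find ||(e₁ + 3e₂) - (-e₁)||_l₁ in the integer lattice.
5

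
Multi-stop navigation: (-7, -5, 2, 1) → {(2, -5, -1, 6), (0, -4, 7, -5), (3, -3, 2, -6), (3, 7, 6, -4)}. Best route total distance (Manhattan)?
61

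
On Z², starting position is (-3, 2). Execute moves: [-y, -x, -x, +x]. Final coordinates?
(-4, 1)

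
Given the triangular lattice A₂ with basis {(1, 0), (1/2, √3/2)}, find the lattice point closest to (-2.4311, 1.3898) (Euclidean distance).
(-2.5, 0.866)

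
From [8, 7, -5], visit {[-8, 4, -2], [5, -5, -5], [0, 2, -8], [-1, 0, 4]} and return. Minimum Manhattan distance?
84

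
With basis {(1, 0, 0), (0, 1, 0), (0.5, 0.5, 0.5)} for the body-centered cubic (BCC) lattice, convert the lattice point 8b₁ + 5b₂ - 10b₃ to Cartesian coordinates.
(3, 0, -5)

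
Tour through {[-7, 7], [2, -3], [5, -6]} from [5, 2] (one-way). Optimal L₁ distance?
33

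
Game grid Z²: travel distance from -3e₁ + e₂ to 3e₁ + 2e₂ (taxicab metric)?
7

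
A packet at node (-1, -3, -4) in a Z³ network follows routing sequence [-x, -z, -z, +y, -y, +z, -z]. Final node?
(-2, -3, -6)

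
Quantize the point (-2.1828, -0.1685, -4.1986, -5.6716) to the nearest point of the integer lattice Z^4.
(-2, 0, -4, -6)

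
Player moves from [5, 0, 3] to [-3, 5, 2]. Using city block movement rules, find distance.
14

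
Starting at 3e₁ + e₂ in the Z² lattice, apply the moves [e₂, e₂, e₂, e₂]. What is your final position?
(3, 5)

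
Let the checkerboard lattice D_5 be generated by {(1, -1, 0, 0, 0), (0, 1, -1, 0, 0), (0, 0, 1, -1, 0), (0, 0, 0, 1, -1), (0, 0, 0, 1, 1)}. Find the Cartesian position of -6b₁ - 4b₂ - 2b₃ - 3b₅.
(-6, 2, 2, -1, -3)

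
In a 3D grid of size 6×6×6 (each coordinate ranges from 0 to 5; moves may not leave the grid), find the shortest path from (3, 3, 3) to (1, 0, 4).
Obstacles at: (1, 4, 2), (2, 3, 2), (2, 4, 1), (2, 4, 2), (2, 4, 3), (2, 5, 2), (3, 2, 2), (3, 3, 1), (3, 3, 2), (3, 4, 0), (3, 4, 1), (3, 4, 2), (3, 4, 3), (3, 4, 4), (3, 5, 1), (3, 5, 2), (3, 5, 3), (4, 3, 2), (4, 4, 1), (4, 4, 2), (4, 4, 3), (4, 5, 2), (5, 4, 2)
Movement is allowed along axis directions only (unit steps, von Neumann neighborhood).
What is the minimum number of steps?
6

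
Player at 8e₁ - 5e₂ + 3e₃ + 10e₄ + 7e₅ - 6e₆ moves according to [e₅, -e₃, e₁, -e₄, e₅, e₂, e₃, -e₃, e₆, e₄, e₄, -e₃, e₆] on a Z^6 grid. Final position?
(9, -4, 1, 11, 9, -4)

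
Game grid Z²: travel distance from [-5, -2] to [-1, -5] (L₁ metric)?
7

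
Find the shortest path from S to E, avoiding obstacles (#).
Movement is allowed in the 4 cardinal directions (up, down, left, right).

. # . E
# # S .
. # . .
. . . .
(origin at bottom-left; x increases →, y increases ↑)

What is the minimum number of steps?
2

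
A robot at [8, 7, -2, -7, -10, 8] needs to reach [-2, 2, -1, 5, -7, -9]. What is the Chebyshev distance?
17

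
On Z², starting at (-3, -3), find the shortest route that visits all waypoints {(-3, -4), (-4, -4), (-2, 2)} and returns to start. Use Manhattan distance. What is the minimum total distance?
16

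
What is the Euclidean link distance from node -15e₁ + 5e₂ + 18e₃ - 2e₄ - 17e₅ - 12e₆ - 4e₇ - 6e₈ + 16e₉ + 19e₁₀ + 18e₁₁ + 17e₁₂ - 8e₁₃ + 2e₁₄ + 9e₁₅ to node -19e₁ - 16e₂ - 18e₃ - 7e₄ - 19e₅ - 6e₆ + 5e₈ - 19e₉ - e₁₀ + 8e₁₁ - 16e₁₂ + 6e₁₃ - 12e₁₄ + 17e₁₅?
72.2842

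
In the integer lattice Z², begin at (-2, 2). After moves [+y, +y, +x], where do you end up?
(-1, 4)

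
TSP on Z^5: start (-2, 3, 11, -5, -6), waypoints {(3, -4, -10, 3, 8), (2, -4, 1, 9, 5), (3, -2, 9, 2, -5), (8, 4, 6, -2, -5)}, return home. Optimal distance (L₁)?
136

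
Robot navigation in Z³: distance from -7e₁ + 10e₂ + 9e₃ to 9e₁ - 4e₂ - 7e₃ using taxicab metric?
46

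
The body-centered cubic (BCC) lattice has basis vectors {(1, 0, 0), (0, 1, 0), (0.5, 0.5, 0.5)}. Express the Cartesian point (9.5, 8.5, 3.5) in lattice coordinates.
6b₁ + 5b₂ + 7b₃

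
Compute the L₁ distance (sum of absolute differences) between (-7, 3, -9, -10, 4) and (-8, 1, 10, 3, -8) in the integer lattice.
47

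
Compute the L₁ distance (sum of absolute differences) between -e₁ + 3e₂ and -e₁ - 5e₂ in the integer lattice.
8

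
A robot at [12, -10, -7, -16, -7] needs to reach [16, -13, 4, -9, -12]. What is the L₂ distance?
14.8324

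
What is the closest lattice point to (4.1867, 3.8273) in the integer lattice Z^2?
(4, 4)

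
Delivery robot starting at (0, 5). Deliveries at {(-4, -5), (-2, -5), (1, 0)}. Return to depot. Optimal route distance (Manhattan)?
30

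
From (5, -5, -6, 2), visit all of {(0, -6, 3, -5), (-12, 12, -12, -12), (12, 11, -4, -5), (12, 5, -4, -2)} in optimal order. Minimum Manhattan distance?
104
(one optimal route: (5, -5, -6, 2) → (0, -6, 3, -5) → (12, 5, -4, -2) → (12, 11, -4, -5) → (-12, 12, -12, -12))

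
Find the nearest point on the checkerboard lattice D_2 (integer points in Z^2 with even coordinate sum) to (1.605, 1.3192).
(1, 1)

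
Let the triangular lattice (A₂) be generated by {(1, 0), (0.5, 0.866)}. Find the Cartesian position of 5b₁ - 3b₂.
(3.5, -2.598)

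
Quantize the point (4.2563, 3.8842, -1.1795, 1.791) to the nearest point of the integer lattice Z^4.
(4, 4, -1, 2)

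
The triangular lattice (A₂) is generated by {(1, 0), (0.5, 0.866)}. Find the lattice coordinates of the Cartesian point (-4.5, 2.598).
-6b₁ + 3b₂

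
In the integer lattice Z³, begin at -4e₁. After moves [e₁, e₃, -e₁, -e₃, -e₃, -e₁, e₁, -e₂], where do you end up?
(-4, -1, -1)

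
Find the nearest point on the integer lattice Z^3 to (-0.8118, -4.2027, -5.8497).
(-1, -4, -6)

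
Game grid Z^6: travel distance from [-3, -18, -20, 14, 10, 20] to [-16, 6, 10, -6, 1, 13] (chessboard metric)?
30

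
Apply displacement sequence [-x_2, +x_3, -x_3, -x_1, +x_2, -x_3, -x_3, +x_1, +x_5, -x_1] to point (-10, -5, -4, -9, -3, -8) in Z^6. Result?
(-11, -5, -6, -9, -2, -8)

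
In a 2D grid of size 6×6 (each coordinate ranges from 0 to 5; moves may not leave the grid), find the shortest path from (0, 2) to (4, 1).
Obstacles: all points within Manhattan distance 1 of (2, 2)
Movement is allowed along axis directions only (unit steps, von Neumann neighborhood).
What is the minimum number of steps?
7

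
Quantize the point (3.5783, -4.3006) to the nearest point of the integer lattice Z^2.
(4, -4)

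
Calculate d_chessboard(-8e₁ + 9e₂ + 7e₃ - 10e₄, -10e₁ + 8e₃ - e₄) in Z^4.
9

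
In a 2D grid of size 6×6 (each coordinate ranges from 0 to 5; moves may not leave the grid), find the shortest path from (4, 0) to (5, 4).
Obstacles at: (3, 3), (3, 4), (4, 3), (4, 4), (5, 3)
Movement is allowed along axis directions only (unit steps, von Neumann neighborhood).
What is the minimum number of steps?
11
(one shortest path: (4, 0) → (3, 0) → (2, 0) → (2, 1) → (2, 2) → (2, 3) → (2, 4) → (2, 5) → (3, 5) → (4, 5) → (5, 5) → (5, 4))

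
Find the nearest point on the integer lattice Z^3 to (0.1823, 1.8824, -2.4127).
(0, 2, -2)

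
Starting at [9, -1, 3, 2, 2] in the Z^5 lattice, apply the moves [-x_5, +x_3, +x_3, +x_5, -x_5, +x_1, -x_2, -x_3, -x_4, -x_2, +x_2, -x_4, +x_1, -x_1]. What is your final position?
(10, -2, 4, 0, 1)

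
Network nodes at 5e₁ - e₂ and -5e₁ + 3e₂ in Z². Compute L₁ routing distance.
14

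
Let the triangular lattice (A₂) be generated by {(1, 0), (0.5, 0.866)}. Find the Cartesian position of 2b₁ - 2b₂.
(1, -1.732)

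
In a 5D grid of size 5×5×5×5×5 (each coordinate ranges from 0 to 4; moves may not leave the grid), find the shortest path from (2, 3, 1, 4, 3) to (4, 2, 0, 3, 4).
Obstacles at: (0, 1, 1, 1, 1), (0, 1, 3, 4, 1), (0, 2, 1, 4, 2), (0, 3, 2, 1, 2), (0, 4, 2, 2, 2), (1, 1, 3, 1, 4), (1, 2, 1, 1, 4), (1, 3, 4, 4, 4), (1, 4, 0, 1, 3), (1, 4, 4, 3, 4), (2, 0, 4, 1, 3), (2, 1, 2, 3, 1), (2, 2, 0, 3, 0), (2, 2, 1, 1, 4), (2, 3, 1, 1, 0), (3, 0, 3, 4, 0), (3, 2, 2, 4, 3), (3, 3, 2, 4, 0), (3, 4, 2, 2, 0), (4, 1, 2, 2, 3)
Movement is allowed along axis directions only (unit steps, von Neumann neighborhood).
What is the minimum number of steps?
6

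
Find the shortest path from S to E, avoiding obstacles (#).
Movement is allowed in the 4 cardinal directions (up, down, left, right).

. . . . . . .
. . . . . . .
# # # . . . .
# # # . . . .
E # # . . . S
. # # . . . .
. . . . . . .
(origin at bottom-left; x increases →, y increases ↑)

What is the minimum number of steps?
10
(one shortest path: (6, 2) → (5, 2) → (4, 2) → (3, 2) → (3, 1) → (3, 0) → (2, 0) → (1, 0) → (0, 0) → (0, 1) → (0, 2))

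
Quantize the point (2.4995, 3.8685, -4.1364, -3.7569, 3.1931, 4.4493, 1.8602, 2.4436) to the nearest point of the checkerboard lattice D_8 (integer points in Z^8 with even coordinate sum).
(3, 4, -4, -4, 3, 4, 2, 2)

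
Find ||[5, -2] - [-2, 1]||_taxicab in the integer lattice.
10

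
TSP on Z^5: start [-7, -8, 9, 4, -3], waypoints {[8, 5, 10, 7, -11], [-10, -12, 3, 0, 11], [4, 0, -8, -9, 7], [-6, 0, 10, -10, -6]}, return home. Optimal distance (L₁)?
204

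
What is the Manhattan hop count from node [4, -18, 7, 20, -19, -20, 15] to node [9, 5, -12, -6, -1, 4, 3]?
127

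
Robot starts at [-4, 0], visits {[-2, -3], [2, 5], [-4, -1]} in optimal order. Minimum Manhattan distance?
17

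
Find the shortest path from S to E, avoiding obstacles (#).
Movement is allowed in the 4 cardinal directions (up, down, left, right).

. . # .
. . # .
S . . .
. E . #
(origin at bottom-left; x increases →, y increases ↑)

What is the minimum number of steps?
2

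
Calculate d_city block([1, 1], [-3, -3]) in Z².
8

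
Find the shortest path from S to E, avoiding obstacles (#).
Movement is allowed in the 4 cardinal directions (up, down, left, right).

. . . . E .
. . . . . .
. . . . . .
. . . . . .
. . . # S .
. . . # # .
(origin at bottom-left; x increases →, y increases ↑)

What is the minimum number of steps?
4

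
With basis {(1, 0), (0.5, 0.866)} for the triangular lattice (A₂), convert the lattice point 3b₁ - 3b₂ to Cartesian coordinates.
(1.5, -2.598)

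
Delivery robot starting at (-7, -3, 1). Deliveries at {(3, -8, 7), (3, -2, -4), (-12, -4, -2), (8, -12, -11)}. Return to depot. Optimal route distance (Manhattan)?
98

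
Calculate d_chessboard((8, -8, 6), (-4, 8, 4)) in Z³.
16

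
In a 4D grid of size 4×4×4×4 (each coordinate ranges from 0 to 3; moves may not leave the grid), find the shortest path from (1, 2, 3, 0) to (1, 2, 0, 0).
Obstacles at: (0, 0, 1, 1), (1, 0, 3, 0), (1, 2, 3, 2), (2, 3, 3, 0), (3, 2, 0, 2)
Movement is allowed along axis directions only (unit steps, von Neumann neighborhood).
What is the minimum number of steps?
3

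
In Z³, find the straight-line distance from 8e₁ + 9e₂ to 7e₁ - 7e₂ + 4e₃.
16.5227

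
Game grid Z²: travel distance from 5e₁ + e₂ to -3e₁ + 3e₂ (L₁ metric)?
10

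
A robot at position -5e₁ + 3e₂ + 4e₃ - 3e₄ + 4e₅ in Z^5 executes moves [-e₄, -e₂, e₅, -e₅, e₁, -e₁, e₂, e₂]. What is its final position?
(-5, 4, 4, -4, 4)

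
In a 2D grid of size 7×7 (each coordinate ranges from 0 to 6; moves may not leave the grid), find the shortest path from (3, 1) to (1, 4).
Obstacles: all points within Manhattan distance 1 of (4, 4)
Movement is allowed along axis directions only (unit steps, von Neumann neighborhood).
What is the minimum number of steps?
5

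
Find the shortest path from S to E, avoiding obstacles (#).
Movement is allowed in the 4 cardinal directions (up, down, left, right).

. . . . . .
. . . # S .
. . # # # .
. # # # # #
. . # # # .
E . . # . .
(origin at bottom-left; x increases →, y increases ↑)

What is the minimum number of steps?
10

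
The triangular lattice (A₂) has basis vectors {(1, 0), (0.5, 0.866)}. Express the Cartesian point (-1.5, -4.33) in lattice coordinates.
b₁ - 5b₂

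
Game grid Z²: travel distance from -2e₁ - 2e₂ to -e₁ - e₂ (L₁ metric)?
2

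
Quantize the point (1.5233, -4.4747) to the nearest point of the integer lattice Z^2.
(2, -4)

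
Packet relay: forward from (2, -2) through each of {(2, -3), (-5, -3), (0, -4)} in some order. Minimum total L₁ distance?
10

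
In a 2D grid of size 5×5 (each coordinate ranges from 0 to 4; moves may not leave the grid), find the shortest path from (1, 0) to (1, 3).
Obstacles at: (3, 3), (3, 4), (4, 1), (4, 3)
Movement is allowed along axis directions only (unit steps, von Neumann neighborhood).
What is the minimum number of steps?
3
(one shortest path: (1, 0) → (1, 1) → (1, 2) → (1, 3))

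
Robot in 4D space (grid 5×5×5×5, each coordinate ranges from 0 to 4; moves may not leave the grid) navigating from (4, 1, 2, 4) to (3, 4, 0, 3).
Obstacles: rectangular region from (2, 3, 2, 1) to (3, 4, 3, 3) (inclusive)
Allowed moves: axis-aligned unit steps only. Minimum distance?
7
(one shortest path: (4, 1, 2, 4) → (3, 1, 2, 4) → (3, 2, 2, 4) → (3, 3, 2, 4) → (3, 4, 2, 4) → (3, 4, 1, 4) → (3, 4, 0, 4) → (3, 4, 0, 3))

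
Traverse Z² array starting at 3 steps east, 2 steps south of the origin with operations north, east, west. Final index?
(3, -1)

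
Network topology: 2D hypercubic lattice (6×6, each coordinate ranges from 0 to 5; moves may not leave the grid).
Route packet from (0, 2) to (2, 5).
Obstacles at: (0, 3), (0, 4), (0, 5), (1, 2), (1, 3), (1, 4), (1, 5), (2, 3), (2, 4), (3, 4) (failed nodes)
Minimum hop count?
11
(one shortest path: (0, 2) → (0, 1) → (1, 1) → (2, 1) → (3, 1) → (4, 1) → (4, 2) → (4, 3) → (4, 4) → (4, 5) → (3, 5) → (2, 5))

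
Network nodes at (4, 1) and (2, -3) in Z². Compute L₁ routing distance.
6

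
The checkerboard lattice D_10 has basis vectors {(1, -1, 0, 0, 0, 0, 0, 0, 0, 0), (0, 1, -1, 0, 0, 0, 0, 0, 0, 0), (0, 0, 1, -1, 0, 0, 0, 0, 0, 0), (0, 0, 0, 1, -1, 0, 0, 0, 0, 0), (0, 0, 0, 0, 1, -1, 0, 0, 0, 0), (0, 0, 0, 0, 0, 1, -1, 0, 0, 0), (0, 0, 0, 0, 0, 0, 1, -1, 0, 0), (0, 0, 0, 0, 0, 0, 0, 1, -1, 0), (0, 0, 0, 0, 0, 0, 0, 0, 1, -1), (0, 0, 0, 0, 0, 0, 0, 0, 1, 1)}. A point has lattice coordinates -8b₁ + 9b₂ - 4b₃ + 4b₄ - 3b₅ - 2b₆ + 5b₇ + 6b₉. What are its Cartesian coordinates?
(-8, 17, -13, 8, -7, 1, 7, -5, 6, -6)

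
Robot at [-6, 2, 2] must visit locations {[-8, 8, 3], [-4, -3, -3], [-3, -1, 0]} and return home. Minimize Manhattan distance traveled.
44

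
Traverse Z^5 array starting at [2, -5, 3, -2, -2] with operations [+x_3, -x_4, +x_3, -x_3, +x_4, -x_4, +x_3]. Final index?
(2, -5, 5, -3, -2)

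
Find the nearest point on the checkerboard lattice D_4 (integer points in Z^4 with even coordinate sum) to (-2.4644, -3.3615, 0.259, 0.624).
(-2, -3, 0, 1)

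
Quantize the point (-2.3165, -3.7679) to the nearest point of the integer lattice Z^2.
(-2, -4)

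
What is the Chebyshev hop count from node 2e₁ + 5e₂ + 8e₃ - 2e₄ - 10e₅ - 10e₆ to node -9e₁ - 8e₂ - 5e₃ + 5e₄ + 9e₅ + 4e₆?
19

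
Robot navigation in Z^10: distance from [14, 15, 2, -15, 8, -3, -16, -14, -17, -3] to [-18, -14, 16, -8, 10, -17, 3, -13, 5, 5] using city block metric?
148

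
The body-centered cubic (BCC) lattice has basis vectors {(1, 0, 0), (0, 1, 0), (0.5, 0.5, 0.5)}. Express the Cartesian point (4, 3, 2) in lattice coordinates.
2b₁ + b₂ + 4b₃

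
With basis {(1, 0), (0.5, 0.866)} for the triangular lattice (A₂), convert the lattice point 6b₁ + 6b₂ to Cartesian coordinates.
(9, 5.196)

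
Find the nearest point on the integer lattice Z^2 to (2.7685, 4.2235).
(3, 4)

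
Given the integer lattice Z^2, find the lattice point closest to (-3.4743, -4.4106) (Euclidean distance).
(-3, -4)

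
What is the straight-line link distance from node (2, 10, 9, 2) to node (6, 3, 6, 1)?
8.66025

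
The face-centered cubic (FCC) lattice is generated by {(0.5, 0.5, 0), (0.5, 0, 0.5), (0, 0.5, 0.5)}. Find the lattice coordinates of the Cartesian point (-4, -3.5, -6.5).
-b₁ - 7b₂ - 6b₃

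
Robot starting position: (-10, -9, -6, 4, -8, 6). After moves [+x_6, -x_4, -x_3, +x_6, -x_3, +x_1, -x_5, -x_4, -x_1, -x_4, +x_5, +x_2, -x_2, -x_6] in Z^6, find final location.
(-10, -9, -8, 1, -8, 7)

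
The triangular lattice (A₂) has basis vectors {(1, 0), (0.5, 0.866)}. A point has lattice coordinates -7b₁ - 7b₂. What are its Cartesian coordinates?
(-10.5, -6.062)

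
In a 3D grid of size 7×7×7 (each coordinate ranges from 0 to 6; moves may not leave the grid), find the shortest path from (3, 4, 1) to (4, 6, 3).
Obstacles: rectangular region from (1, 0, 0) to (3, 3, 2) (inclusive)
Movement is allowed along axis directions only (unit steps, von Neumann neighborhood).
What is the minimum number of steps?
5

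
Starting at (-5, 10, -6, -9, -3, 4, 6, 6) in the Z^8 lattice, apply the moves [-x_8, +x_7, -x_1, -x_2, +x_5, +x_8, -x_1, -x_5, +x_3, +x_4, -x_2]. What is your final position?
(-7, 8, -5, -8, -3, 4, 7, 6)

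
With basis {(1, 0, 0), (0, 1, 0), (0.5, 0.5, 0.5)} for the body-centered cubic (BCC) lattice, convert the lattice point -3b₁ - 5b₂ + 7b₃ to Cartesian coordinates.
(0.5, -1.5, 3.5)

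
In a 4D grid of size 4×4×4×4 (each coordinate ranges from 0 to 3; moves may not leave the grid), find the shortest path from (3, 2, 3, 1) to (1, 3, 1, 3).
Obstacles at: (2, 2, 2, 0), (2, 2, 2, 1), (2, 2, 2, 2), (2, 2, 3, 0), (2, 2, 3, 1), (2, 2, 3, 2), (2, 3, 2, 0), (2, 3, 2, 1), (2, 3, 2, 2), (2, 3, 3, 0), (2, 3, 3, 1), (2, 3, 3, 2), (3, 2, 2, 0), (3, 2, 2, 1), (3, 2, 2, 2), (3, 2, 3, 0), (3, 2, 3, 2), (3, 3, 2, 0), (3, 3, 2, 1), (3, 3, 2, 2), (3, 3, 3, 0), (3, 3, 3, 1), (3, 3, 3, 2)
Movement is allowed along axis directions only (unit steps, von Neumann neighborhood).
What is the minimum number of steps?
9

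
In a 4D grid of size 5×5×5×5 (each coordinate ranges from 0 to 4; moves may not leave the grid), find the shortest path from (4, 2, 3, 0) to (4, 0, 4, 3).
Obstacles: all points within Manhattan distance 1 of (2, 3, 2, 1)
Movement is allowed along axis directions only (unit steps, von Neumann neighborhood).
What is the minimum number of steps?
6
(one shortest path: (4, 2, 3, 0) → (4, 1, 3, 0) → (4, 0, 3, 0) → (4, 0, 4, 0) → (4, 0, 4, 1) → (4, 0, 4, 2) → (4, 0, 4, 3))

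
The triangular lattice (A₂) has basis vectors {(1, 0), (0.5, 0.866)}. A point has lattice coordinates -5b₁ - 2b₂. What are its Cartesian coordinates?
(-6, -1.732)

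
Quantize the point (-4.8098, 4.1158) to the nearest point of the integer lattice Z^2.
(-5, 4)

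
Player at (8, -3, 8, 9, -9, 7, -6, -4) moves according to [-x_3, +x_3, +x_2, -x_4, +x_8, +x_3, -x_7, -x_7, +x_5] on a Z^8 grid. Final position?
(8, -2, 9, 8, -8, 7, -8, -3)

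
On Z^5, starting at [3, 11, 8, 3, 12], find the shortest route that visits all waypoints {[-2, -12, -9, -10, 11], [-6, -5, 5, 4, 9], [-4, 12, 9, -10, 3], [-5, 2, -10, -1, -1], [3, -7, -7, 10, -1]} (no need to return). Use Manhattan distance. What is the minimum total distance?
183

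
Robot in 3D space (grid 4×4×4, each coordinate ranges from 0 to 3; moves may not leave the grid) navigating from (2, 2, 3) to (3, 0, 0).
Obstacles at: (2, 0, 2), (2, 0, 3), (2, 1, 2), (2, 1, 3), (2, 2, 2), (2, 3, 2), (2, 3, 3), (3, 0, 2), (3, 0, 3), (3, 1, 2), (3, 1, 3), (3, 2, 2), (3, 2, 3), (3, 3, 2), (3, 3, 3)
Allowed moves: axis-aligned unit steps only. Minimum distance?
8
(one shortest path: (2, 2, 3) → (1, 2, 3) → (1, 1, 3) → (1, 0, 3) → (1, 0, 2) → (1, 0, 1) → (2, 0, 1) → (3, 0, 1) → (3, 0, 0))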